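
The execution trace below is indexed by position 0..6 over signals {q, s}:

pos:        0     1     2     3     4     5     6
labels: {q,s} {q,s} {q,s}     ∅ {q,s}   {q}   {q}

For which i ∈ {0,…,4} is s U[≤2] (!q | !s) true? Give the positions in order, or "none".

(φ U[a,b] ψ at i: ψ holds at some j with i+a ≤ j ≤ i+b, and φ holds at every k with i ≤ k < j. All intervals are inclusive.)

1, 2, 3, 4

Evaluate at each i in [0,4]:
  i=0: ✗ (no rhs in [0,2])
  i=1: ✓ (rhs at j=3; lhs holds on [1,2])
  i=2: ✓ (rhs at j=3; lhs holds on [2,2])
  i=3: ✓ (rhs at j=3)
  i=4: ✓ (rhs at j=5; lhs holds on [4,4])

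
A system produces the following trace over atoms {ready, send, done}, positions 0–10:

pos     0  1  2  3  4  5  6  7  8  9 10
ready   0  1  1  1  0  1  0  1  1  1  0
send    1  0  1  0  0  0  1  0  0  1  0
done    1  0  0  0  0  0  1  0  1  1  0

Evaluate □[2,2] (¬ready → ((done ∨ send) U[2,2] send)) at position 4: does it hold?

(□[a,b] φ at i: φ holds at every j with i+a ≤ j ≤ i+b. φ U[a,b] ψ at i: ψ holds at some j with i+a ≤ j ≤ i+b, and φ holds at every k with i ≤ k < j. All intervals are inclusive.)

Does not hold

Check (¬ready → ((done ∨ send) U[2,2] send)) at every j in [6,6]:
  j=6: antecedent true; consequent fails → ✗
Fails at j=6 → formula fails.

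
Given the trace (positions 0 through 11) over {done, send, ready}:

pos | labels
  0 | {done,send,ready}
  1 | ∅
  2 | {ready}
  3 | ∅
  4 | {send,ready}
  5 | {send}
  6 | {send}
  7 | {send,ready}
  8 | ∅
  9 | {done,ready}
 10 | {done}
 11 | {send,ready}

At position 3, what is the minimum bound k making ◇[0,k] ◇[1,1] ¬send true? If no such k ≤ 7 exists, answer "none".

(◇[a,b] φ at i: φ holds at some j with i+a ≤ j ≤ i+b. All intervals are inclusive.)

Scan j = 3,4,… for ◇[1,1] ¬send:
  j=3: fails
  j=4: fails
  j=5: fails
  j=6: fails
  j=7: holds
First hit at j=7, so smallest k = 7-3 = 4.

4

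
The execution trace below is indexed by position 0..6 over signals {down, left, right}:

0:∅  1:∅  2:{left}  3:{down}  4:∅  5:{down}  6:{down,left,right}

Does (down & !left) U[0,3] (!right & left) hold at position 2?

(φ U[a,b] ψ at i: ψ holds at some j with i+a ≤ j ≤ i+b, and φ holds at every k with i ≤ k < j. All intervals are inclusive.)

True

Need some j in [2,5] with (!right & left), and (down & !left) at every k in [2,j-1].
  j=2: (!right & left) holds; no prefix to check → satisfied.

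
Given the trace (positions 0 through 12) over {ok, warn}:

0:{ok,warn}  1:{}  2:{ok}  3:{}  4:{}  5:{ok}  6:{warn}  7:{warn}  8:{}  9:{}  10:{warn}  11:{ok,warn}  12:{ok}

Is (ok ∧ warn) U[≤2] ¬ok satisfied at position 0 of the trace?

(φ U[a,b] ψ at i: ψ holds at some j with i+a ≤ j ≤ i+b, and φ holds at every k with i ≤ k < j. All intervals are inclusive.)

True

Need some j in [0,2] with ¬ok, and (ok ∧ warn) at every k in [0,j-1].
  j=0: ¬ok false.
  j=1: ¬ok holds; (ok ∧ warn) holds at every k in [0,0] → satisfied.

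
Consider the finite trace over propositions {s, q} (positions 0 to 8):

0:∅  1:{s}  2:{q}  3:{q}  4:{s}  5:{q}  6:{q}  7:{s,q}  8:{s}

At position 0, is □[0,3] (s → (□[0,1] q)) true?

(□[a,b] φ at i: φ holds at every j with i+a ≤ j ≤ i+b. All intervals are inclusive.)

Check (s → (□[0,1] q)) at every j in [0,3]:
  j=0: antecedent false → ✓
  j=1: antecedent true; consequent fails at 1 → ✗
  j=2: antecedent false → ✓
  j=3: antecedent false → ✓
Fails at j=1 → formula fails.

False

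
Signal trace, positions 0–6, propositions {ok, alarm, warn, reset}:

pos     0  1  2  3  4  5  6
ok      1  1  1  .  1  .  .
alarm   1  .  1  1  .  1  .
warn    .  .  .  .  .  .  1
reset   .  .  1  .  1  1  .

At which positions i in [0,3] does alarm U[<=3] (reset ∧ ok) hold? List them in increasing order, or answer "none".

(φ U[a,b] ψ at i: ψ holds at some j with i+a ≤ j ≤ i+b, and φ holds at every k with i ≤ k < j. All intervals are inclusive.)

2, 3

Evaluate at each i in [0,3]:
  i=0: ✗ (lhs fails at k=1 before rhs at j=2)
  i=1: ✗ (lhs fails at k=1 before rhs at j=2)
  i=2: ✓ (rhs at j=2)
  i=3: ✓ (rhs at j=4; lhs holds on [3,3])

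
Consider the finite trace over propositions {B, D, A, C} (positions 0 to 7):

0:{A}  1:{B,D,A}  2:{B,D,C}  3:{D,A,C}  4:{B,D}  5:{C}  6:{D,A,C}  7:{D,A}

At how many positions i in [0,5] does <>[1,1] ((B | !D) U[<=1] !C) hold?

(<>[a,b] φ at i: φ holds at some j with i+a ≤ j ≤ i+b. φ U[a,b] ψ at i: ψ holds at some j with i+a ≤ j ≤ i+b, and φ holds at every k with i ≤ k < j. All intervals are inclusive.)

2

Evaluate at each i in [0,5]:
  i=0: ✓ (witness j=1)
  i=1: ✗ (none in [2,2])
  i=2: ✗ (none in [3,3])
  i=3: ✓ (witness j=4)
  i=4: ✗ (none in [5,5])
  i=5: ✗ (none in [6,6])
Positions where it holds: {0, 3} → 2.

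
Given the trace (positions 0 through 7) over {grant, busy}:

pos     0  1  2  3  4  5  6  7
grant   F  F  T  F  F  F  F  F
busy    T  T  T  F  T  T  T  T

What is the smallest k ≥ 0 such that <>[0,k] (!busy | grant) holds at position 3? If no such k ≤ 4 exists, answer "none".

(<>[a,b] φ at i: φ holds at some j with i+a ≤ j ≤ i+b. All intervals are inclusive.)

Scan j = 3,4,… for (!busy | grant):
  j=3: holds
First hit at j=3, so smallest k = 3-3 = 0.

0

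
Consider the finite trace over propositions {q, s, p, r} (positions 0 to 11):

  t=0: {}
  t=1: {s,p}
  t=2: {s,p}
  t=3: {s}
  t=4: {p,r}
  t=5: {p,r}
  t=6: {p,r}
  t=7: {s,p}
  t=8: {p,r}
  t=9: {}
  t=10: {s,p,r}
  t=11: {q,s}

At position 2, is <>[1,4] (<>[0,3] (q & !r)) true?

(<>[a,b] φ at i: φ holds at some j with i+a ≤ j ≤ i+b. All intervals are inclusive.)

Does not hold

Check <>[0,3] (q & !r) at each j in [3,6]:
  j=3: fails (none in [3,6])
  j=4: fails (none in [4,7])
  j=5: fails (none in [5,8])
  j=6: fails (none in [6,9])
No position in the window satisfies it → formula fails.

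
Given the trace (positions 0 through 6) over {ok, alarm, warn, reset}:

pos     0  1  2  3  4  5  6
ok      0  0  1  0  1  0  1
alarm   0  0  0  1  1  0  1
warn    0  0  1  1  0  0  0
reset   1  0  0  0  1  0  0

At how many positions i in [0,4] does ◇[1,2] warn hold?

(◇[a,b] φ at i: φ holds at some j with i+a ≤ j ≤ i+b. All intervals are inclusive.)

3

Evaluate at each i in [0,4]:
  i=0: ✓ (witness j=2)
  i=1: ✓ (witness j=2)
  i=2: ✓ (witness j=3)
  i=3: ✗ (none in [4,5])
  i=4: ✗ (none in [5,6])
Positions where it holds: {0, 1, 2} → 3.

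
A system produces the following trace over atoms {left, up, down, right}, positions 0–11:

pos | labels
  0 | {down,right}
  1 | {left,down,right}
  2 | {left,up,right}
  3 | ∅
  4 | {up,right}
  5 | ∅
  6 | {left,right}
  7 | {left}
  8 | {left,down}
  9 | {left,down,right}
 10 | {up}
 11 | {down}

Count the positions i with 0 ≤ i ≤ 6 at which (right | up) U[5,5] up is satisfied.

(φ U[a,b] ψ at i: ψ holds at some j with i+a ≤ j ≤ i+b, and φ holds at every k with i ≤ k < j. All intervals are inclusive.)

0

Evaluate at each i in [0,6]:
  i=0: ✗ (no rhs in [5,5])
  i=1: ✗ (no rhs in [6,6])
  i=2: ✗ (no rhs in [7,7])
  i=3: ✗ (no rhs in [8,8])
  i=4: ✗ (no rhs in [9,9])
  i=5: ✗ (lhs fails at k=5 before rhs at j=10)
  i=6: ✗ (no rhs in [11,11])
Positions where it holds: {} → 0.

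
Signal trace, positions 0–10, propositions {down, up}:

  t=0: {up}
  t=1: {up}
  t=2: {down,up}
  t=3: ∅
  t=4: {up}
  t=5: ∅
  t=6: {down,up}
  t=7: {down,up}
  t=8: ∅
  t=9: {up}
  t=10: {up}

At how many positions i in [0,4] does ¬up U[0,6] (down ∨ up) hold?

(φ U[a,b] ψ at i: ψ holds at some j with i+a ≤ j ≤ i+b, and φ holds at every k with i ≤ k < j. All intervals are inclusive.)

Evaluate at each i in [0,4]:
  i=0: ✓ (rhs at j=0)
  i=1: ✓ (rhs at j=1)
  i=2: ✓ (rhs at j=2)
  i=3: ✓ (rhs at j=4; lhs holds on [3,3])
  i=4: ✓ (rhs at j=4)
Positions where it holds: {0, 1, 2, 3, 4} → 5.

5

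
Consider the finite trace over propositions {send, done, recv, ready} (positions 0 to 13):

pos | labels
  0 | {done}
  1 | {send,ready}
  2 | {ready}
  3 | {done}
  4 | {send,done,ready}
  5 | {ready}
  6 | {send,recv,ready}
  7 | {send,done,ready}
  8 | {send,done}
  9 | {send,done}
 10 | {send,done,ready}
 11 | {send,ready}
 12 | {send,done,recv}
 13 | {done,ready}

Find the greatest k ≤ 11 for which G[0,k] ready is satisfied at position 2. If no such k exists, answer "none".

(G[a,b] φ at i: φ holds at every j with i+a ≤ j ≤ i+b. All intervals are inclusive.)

ready must hold from j=2 onward; find where it first fails.
  j=2: holds
  j=3: fails
Holds on [2,2], so largest k = 0.

0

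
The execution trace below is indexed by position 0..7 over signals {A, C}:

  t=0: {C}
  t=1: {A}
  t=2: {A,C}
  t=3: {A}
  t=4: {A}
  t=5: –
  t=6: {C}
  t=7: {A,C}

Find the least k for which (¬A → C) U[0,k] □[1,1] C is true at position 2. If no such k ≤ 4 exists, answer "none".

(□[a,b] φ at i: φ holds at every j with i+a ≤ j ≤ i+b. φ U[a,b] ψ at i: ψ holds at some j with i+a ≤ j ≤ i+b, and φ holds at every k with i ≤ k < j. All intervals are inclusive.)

Need earliest j ≥ 2 with □[1,1] C, and (¬A → C) at every k in [2,j-1].
  j=2: rhs fails.
  j=3: rhs fails.
  j=4: rhs fails.
  j=5: rhs holds; lhs holds on [2,4]. k = 3.

3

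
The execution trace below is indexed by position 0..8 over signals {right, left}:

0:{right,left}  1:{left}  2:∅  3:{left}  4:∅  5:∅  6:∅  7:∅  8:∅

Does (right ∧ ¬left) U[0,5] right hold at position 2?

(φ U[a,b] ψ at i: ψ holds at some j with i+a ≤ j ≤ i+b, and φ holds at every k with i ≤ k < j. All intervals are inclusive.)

False

Need some j in [2,7] with right, and (right ∧ ¬left) at every k in [2,j-1].
  j=2: right false.
  j=3: right false.
  j=4: right false.
  j=5: right false.
  j=6: right false.
  j=7: right false.
No j in the window works → until fails.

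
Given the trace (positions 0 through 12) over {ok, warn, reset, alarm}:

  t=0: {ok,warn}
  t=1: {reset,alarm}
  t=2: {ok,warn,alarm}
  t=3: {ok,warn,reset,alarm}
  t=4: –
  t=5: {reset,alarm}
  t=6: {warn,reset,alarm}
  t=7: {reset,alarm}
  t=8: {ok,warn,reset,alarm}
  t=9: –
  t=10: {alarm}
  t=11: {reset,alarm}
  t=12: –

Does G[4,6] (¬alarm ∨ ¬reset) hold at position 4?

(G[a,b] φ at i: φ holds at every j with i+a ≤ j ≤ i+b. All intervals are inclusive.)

Check (¬alarm ∨ ¬reset) at every j in [8,10]:
  j=8: false
  j=9: true
  j=10: true
Fails at j=8 → formula fails.

False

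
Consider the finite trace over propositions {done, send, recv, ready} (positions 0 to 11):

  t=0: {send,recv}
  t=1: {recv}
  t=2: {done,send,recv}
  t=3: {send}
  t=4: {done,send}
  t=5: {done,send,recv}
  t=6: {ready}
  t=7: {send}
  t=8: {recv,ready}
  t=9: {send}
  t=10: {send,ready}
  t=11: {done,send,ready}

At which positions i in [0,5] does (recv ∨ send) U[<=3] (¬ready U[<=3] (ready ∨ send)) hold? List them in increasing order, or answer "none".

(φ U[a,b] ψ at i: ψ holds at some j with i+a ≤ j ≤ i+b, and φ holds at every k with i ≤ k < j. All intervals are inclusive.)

0, 1, 2, 3, 4, 5

Evaluate at each i in [0,5]:
  i=0: ✓ (rhs at j=0)
  i=1: ✓ (rhs at j=1)
  i=2: ✓ (rhs at j=2)
  i=3: ✓ (rhs at j=3)
  i=4: ✓ (rhs at j=4)
  i=5: ✓ (rhs at j=5)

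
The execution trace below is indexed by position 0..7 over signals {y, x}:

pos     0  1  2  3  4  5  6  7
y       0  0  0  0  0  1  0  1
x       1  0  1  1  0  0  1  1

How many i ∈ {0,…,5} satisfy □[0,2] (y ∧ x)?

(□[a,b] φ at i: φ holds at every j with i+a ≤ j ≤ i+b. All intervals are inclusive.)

Evaluate at each i in [0,5]:
  i=0: ✗ (fails at j=0)
  i=1: ✗ (fails at j=1)
  i=2: ✗ (fails at j=2)
  i=3: ✗ (fails at j=3)
  i=4: ✗ (fails at j=4)
  i=5: ✗ (fails at j=5)
Positions where it holds: {} → 0.

0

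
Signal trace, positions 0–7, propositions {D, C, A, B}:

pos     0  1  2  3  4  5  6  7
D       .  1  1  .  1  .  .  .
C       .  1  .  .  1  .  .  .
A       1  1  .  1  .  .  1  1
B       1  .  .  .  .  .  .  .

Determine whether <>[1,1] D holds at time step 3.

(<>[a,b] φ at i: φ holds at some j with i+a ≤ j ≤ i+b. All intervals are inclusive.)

Holds

Check D at each j in [4,4]:
  j=4: true
Found at j=4 → formula holds.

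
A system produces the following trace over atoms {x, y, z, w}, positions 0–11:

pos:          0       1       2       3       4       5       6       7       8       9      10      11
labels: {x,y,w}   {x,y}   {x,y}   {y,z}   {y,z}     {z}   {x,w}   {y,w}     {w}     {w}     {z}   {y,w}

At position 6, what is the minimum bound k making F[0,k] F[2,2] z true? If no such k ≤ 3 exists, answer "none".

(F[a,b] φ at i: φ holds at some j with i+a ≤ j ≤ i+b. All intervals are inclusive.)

2

Scan j = 6,7,… for F[2,2] z:
  j=6: fails
  j=7: fails
  j=8: holds
First hit at j=8, so smallest k = 8-6 = 2.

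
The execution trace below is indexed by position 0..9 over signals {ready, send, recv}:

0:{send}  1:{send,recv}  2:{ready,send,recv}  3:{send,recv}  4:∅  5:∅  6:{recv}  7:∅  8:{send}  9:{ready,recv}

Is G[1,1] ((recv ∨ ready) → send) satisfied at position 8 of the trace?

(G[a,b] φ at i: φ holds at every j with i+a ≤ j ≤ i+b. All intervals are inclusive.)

Check ((recv ∨ ready) → send) at every j in [9,9]:
  j=9: antecedent true; consequent false → ✗
Fails at j=9 → formula fails.

No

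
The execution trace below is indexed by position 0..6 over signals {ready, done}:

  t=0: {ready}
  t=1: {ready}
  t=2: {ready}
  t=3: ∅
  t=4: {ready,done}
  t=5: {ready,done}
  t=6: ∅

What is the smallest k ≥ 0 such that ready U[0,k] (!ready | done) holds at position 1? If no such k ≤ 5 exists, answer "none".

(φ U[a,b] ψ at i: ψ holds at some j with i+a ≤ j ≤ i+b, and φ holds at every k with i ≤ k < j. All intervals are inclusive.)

2

Need earliest j ≥ 1 with (!ready | done), and ready at every k in [1,j-1].
  j=1: rhs fails.
  j=2: rhs fails.
  j=3: rhs holds; lhs holds on [1,2]. k = 2.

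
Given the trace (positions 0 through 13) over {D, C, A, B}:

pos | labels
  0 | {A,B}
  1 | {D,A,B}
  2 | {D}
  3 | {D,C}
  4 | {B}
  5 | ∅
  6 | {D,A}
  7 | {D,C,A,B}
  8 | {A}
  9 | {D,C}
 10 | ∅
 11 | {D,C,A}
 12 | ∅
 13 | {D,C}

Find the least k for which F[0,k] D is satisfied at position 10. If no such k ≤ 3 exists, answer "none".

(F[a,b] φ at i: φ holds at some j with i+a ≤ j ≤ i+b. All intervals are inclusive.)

Scan j = 10,11,… for D:
  j=10: fails
  j=11: holds
First hit at j=11, so smallest k = 11-10 = 1.

1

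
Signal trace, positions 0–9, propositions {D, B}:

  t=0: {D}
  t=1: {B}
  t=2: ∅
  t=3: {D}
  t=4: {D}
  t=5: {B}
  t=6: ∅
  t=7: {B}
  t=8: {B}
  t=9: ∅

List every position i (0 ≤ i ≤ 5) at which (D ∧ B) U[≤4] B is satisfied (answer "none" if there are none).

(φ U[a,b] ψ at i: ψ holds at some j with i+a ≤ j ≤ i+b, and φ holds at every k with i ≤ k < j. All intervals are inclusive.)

1, 5

Evaluate at each i in [0,5]:
  i=0: ✗ (lhs fails at k=0 before rhs at j=1)
  i=1: ✓ (rhs at j=1)
  i=2: ✗ (lhs fails at k=2 before rhs at j=5)
  i=3: ✗ (lhs fails at k=3 before rhs at j=5)
  i=4: ✗ (lhs fails at k=4 before rhs at j=5)
  i=5: ✓ (rhs at j=5)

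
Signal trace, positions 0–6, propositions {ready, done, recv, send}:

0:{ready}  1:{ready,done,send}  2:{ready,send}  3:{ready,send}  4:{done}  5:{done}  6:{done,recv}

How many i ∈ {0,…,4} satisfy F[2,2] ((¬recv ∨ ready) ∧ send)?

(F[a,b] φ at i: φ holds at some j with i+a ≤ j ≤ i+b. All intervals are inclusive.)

Evaluate at each i in [0,4]:
  i=0: ✓ (witness j=2)
  i=1: ✓ (witness j=3)
  i=2: ✗ (none in [4,4])
  i=3: ✗ (none in [5,5])
  i=4: ✗ (none in [6,6])
Positions where it holds: {0, 1} → 2.

2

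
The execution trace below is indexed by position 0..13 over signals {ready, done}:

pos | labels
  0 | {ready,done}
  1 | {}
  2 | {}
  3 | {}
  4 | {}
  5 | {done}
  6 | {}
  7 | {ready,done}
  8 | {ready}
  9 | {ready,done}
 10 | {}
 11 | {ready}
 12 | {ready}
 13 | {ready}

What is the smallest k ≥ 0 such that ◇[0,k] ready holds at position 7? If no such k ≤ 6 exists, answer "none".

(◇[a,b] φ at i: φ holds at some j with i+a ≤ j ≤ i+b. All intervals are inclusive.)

0

Scan j = 7,8,… for ready:
  j=7: holds
First hit at j=7, so smallest k = 7-7 = 0.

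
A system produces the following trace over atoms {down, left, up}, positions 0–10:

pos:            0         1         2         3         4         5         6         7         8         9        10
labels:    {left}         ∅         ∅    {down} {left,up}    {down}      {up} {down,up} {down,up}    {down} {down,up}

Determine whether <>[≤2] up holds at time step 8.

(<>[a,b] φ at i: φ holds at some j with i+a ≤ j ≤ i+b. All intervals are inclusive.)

Check up at each j in [8,10]:
  j=8: true
  j=9: false
  j=10: true
Found at j=8 → formula holds.

Yes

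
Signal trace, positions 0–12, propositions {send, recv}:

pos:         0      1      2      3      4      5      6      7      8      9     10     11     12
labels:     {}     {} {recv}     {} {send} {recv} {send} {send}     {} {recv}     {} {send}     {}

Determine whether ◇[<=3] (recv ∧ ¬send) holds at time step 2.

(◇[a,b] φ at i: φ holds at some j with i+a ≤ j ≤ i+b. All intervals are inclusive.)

Holds

Check (recv ∧ ¬send) at each j in [2,5]:
  j=2: true
  j=3: false
  j=4: false
  j=5: true
Found at j=2 → formula holds.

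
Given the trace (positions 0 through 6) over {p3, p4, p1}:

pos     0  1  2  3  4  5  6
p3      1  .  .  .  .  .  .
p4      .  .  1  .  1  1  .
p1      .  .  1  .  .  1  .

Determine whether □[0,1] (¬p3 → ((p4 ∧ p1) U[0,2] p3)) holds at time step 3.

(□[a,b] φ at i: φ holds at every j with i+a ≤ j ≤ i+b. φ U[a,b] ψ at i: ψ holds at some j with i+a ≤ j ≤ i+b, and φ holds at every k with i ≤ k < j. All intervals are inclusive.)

Check (¬p3 → ((p4 ∧ p1) U[0,2] p3)) at every j in [3,4]:
  j=3: antecedent true; consequent fails → ✗
  j=4: antecedent true; consequent fails → ✗
Fails at j=3 → formula fails.

No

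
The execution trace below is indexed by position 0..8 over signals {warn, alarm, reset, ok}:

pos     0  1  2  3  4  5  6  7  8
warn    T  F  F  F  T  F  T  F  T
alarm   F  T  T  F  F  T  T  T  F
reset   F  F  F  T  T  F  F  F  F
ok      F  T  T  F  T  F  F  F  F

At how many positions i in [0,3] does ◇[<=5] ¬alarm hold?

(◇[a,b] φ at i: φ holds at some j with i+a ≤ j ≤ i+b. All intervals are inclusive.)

4

Evaluate at each i in [0,3]:
  i=0: ✓ (witness j=0)
  i=1: ✓ (witness j=3)
  i=2: ✓ (witness j=3)
  i=3: ✓ (witness j=3)
Positions where it holds: {0, 1, 2, 3} → 4.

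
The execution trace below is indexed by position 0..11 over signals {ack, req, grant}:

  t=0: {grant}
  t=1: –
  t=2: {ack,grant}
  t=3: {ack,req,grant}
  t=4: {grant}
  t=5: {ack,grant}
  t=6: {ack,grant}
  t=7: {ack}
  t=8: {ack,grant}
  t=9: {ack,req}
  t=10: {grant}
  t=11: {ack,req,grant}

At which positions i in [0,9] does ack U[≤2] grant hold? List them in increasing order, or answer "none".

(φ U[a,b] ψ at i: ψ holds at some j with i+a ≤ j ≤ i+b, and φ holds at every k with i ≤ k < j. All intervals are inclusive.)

0, 2, 3, 4, 5, 6, 7, 8, 9

Evaluate at each i in [0,9]:
  i=0: ✓ (rhs at j=0)
  i=1: ✗ (lhs fails at k=1 before rhs at j=2)
  i=2: ✓ (rhs at j=2)
  i=3: ✓ (rhs at j=3)
  i=4: ✓ (rhs at j=4)
  i=5: ✓ (rhs at j=5)
  i=6: ✓ (rhs at j=6)
  i=7: ✓ (rhs at j=8; lhs holds on [7,7])
  i=8: ✓ (rhs at j=8)
  i=9: ✓ (rhs at j=10; lhs holds on [9,9])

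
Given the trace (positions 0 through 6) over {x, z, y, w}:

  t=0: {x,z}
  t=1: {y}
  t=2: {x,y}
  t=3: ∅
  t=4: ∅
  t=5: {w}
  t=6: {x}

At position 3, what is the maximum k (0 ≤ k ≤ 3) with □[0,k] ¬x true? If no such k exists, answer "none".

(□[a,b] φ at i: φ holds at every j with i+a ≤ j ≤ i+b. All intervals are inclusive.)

2

¬x must hold from j=3 onward; find where it first fails.
  j=3: holds
  j=4: holds
  j=5: holds
  j=6: fails
Holds on [3,5], so largest k = 2.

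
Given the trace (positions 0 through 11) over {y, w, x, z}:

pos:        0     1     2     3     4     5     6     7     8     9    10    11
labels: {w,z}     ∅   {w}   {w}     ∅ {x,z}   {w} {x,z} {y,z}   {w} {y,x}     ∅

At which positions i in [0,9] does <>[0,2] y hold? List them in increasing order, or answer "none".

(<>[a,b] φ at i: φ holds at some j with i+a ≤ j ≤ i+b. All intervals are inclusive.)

Evaluate at each i in [0,9]:
  i=0: ✗ (none in [0,2])
  i=1: ✗ (none in [1,3])
  i=2: ✗ (none in [2,4])
  i=3: ✗ (none in [3,5])
  i=4: ✗ (none in [4,6])
  i=5: ✗ (none in [5,7])
  i=6: ✓ (witness j=8)
  i=7: ✓ (witness j=8)
  i=8: ✓ (witness j=8)
  i=9: ✓ (witness j=10)

6, 7, 8, 9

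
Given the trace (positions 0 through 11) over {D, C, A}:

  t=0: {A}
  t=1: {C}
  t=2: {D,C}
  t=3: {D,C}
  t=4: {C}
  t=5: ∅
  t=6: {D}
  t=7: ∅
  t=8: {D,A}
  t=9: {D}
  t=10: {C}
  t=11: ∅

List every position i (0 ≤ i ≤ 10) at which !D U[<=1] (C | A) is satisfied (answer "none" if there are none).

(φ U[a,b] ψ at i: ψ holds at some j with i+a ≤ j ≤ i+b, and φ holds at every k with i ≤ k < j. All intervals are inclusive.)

0, 1, 2, 3, 4, 7, 8, 10

Evaluate at each i in [0,10]:
  i=0: ✓ (rhs at j=0)
  i=1: ✓ (rhs at j=1)
  i=2: ✓ (rhs at j=2)
  i=3: ✓ (rhs at j=3)
  i=4: ✓ (rhs at j=4)
  i=5: ✗ (no rhs in [5,6])
  i=6: ✗ (no rhs in [6,7])
  i=7: ✓ (rhs at j=8; lhs holds on [7,7])
  i=8: ✓ (rhs at j=8)
  i=9: ✗ (lhs fails at k=9 before rhs at j=10)
  i=10: ✓ (rhs at j=10)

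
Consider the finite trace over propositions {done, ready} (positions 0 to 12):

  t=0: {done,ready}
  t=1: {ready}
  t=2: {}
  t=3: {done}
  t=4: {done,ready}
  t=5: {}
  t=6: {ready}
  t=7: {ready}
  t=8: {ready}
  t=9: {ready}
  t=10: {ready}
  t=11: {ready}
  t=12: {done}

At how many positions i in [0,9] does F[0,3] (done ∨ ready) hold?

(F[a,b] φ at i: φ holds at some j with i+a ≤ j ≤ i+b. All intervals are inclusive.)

Evaluate at each i in [0,9]:
  i=0: ✓ (witness j=0)
  i=1: ✓ (witness j=1)
  i=2: ✓ (witness j=3)
  i=3: ✓ (witness j=3)
  i=4: ✓ (witness j=4)
  i=5: ✓ (witness j=6)
  i=6: ✓ (witness j=6)
  i=7: ✓ (witness j=7)
  i=8: ✓ (witness j=8)
  i=9: ✓ (witness j=9)
Positions where it holds: {0, 1, 2, 3, 4, 5, 6, 7, 8, 9} → 10.

10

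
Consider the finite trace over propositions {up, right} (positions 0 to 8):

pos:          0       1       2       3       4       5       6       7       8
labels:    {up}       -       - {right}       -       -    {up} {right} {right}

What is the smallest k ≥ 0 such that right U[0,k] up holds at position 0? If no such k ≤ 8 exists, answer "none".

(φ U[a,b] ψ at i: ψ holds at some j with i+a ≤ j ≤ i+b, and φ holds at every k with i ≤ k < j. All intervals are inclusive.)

0

Need earliest j ≥ 0 with up, and right at every k in [0,j-1].
  j=0: rhs holds (empty prefix). k = 0.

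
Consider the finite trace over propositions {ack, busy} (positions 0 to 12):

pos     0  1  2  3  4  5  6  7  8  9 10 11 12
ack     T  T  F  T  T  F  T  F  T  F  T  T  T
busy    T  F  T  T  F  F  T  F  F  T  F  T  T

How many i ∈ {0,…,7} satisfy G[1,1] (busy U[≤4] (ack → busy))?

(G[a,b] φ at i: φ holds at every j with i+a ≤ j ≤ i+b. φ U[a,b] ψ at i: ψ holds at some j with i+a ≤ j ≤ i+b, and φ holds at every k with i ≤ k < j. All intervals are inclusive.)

5

Evaluate at each i in [0,7]:
  i=0: ✗ (fails at j=1)
  i=1: ✓ (all of [2,2])
  i=2: ✓ (all of [3,3])
  i=3: ✗ (fails at j=4)
  i=4: ✓ (all of [5,5])
  i=5: ✓ (all of [6,6])
  i=6: ✓ (all of [7,7])
  i=7: ✗ (fails at j=8)
Positions where it holds: {1, 2, 4, 5, 6} → 5.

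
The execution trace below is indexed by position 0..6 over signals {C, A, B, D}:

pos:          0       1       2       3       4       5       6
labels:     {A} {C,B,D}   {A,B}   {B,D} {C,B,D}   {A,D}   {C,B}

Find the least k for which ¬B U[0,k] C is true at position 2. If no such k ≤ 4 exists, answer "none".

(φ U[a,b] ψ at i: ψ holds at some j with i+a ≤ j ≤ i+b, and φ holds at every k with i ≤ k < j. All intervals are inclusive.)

Need earliest j ≥ 2 with C, and ¬B at every k in [2,j-1].
  j=2: rhs fails.
  j=3: rhs fails.
  j=4: rhs holds but lhs fails at k=2.
  j=5: rhs fails.
  j=6: rhs holds but lhs fails at k=2.
No witness within the range → none.

none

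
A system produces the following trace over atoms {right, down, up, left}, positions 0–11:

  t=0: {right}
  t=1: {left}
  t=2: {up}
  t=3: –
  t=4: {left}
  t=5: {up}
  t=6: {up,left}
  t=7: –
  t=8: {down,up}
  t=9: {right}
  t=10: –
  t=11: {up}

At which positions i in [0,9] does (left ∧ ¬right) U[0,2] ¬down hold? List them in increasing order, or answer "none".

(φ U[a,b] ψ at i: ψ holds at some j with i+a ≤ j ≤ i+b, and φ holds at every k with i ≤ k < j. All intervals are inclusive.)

0, 1, 2, 3, 4, 5, 6, 7, 9

Evaluate at each i in [0,9]:
  i=0: ✓ (rhs at j=0)
  i=1: ✓ (rhs at j=1)
  i=2: ✓ (rhs at j=2)
  i=3: ✓ (rhs at j=3)
  i=4: ✓ (rhs at j=4)
  i=5: ✓ (rhs at j=5)
  i=6: ✓ (rhs at j=6)
  i=7: ✓ (rhs at j=7)
  i=8: ✗ (lhs fails at k=8 before rhs at j=9)
  i=9: ✓ (rhs at j=9)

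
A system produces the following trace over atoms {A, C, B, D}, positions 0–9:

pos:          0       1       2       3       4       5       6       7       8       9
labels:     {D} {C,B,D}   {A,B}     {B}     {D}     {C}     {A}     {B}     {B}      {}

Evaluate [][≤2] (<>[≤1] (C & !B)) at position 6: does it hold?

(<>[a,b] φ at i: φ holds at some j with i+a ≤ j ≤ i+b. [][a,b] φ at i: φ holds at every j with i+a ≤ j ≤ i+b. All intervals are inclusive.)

Does not hold

Check <>[≤1] (C & !B) at every j in [6,8]:
  j=6: fails (none in [6,7])
  j=7: fails (none in [7,8])
  j=8: fails (none in [8,9])
Fails at j=6 → formula fails.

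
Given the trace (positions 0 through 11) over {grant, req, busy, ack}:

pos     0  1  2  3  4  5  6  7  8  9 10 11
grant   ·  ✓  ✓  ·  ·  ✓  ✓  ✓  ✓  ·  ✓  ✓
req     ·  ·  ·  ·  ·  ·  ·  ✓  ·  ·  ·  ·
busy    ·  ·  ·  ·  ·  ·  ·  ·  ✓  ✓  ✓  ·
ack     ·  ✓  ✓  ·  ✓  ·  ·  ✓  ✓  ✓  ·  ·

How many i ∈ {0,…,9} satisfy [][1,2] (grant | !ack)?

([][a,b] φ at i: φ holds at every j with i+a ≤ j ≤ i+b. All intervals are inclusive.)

6

Evaluate at each i in [0,9]:
  i=0: ✓ (all of [1,2])
  i=1: ✓ (all of [2,3])
  i=2: ✗ (fails at j=4)
  i=3: ✗ (fails at j=4)
  i=4: ✓ (all of [5,6])
  i=5: ✓ (all of [6,7])
  i=6: ✓ (all of [7,8])
  i=7: ✗ (fails at j=9)
  i=8: ✗ (fails at j=9)
  i=9: ✓ (all of [10,11])
Positions where it holds: {0, 1, 4, 5, 6, 9} → 6.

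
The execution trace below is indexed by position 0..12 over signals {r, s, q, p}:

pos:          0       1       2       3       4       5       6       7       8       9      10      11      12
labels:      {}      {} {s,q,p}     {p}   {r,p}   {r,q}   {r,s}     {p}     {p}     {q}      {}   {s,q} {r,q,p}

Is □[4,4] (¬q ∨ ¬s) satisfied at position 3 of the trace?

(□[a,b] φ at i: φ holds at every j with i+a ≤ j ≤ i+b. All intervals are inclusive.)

Check (¬q ∨ ¬s) at every j in [7,7]:
  j=7: true
All positions satisfy it → formula holds.

Yes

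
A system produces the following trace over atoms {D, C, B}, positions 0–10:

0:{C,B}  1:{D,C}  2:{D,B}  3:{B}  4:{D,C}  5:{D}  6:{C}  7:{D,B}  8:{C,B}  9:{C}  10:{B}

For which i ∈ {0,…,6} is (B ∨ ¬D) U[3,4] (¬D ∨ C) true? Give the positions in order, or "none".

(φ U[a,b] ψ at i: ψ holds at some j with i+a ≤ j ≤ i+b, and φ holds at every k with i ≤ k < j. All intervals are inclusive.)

6

Evaluate at each i in [0,6]:
  i=0: ✗ (lhs fails at k=1 before rhs at j=3)
  i=1: ✗ (lhs fails at k=1 before rhs at j=4)
  i=2: ✗ (lhs fails at k=4 before rhs at j=6)
  i=3: ✗ (lhs fails at k=4 before rhs at j=6)
  i=4: ✗ (lhs fails at k=4 before rhs at j=8)
  i=5: ✗ (lhs fails at k=5 before rhs at j=8)
  i=6: ✓ (rhs at j=9; lhs holds on [6,8])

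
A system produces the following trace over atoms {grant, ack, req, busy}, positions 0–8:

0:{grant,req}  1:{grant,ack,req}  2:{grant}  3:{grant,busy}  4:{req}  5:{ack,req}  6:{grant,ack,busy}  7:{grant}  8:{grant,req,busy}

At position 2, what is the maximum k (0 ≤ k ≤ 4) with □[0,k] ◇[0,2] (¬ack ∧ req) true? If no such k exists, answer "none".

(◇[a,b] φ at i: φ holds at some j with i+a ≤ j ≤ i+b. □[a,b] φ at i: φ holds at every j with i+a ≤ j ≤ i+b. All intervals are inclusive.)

2

◇[0,2] (¬ack ∧ req) must hold from j=2 onward; find where it first fails.
  j=2: holds
  j=3: holds
  j=4: holds
  j=5: fails
Holds on [2,4], so largest k = 2.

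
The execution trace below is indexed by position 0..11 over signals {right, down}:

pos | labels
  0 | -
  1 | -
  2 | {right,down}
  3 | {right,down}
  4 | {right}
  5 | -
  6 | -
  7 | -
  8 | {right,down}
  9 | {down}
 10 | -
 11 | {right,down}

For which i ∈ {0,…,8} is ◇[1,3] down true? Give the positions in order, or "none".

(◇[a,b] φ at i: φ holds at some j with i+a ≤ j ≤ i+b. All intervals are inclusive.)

Evaluate at each i in [0,8]:
  i=0: ✓ (witness j=2)
  i=1: ✓ (witness j=2)
  i=2: ✓ (witness j=3)
  i=3: ✗ (none in [4,6])
  i=4: ✗ (none in [5,7])
  i=5: ✓ (witness j=8)
  i=6: ✓ (witness j=8)
  i=7: ✓ (witness j=8)
  i=8: ✓ (witness j=9)

0, 1, 2, 5, 6, 7, 8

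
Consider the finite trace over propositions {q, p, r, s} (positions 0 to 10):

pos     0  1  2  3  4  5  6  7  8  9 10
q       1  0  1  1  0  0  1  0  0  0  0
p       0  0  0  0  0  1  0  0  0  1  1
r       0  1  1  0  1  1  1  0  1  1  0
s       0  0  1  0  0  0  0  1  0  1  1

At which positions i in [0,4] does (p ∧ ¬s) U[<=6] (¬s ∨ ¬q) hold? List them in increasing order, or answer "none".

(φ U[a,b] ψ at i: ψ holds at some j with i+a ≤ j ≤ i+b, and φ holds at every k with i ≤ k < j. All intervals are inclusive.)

0, 1, 3, 4

Evaluate at each i in [0,4]:
  i=0: ✓ (rhs at j=0)
  i=1: ✓ (rhs at j=1)
  i=2: ✗ (lhs fails at k=2 before rhs at j=3)
  i=3: ✓ (rhs at j=3)
  i=4: ✓ (rhs at j=4)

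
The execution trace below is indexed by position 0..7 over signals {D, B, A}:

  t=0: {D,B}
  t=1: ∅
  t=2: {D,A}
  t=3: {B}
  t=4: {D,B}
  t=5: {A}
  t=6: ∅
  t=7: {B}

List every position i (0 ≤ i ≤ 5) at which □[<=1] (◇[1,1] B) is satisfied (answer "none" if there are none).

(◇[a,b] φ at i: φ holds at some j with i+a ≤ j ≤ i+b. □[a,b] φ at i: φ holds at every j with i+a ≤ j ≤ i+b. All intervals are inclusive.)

2

Evaluate at each i in [0,5]:
  i=0: ✗ (fails at j=0)
  i=1: ✗ (fails at j=1)
  i=2: ✓ (all of [2,3])
  i=3: ✗ (fails at j=4)
  i=4: ✗ (fails at j=4)
  i=5: ✗ (fails at j=5)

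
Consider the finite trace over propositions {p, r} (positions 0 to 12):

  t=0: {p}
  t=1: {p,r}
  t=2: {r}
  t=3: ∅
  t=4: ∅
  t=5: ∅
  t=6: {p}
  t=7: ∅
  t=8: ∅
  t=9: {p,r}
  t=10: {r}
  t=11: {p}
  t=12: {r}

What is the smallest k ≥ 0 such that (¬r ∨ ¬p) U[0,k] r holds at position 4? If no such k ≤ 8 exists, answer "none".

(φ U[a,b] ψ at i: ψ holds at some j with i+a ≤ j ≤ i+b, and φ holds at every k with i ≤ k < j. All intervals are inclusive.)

5

Need earliest j ≥ 4 with r, and (¬r ∨ ¬p) at every k in [4,j-1].
  j=4: rhs fails.
  j=5: rhs fails.
  j=6: rhs fails.
  j=7: rhs fails.
  j=8: rhs fails.
  j=9: rhs holds; lhs holds on [4,8]. k = 5.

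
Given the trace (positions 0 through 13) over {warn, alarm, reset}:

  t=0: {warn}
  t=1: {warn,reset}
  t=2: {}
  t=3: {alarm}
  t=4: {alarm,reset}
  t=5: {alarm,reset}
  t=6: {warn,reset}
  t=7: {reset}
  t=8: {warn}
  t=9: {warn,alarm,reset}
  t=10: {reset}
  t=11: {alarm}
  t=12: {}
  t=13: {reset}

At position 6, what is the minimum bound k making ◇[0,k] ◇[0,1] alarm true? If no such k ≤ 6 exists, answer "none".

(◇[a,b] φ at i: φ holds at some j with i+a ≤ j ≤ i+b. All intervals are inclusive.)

Scan j = 6,7,… for ◇[0,1] alarm:
  j=6: fails
  j=7: fails
  j=8: holds
First hit at j=8, so smallest k = 8-6 = 2.

2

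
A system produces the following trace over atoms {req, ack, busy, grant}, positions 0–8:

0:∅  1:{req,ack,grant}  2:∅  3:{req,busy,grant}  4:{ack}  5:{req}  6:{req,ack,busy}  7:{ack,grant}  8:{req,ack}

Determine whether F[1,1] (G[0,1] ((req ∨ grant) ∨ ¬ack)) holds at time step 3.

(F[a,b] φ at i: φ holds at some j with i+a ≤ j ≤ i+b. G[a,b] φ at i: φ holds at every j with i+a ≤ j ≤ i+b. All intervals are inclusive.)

Check G[0,1] ((req ∨ grant) ∨ ¬ack) at each j in [4,4]:
  j=4: fails at 4
No position in the window satisfies it → formula fails.

Does not hold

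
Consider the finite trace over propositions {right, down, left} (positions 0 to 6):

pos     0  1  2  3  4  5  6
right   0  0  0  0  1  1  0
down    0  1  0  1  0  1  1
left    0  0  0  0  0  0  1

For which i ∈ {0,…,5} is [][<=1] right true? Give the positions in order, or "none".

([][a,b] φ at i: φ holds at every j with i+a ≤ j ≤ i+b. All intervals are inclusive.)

4

Evaluate at each i in [0,5]:
  i=0: ✗ (fails at j=0)
  i=1: ✗ (fails at j=1)
  i=2: ✗ (fails at j=2)
  i=3: ✗ (fails at j=3)
  i=4: ✓ (all of [4,5])
  i=5: ✗ (fails at j=6)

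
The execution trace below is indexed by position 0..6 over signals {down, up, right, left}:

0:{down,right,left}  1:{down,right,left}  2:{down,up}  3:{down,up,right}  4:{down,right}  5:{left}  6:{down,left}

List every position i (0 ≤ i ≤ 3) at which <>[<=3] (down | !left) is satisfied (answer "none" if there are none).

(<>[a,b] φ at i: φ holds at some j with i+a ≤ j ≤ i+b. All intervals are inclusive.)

0, 1, 2, 3

Evaluate at each i in [0,3]:
  i=0: ✓ (witness j=0)
  i=1: ✓ (witness j=1)
  i=2: ✓ (witness j=2)
  i=3: ✓ (witness j=3)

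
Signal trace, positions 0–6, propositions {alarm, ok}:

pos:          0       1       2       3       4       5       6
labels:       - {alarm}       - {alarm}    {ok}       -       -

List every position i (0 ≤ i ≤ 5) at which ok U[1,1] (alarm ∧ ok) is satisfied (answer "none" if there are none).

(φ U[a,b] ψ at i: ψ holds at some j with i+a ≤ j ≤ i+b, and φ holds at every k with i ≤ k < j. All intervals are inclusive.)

none

Evaluate at each i in [0,5]:
  i=0: ✗ (no rhs in [1,1])
  i=1: ✗ (no rhs in [2,2])
  i=2: ✗ (no rhs in [3,3])
  i=3: ✗ (no rhs in [4,4])
  i=4: ✗ (no rhs in [5,5])
  i=5: ✗ (no rhs in [6,6])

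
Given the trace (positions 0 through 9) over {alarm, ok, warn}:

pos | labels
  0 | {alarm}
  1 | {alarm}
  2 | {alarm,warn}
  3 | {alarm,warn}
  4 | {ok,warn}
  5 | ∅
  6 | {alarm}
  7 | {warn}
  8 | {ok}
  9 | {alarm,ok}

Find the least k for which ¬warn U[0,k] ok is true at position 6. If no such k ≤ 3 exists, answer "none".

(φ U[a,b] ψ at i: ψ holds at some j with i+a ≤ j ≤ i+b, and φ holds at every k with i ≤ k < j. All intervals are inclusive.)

Need earliest j ≥ 6 with ok, and ¬warn at every k in [6,j-1].
  j=6: rhs fails.
  j=7: rhs fails.
  j=8: rhs holds but lhs fails at k=7.
  j=9: rhs holds but lhs fails at k=7.
No witness within the range → none.

none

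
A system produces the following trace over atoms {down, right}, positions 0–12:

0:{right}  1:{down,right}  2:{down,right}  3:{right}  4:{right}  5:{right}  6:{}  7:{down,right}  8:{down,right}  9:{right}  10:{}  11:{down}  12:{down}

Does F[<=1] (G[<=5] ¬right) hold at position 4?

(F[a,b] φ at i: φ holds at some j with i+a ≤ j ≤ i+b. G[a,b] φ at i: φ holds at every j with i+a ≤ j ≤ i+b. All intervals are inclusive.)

Check G[<=5] ¬right at each j in [4,5]:
  j=4: fails at 4
  j=5: fails at 5
No position in the window satisfies it → formula fails.

Does not hold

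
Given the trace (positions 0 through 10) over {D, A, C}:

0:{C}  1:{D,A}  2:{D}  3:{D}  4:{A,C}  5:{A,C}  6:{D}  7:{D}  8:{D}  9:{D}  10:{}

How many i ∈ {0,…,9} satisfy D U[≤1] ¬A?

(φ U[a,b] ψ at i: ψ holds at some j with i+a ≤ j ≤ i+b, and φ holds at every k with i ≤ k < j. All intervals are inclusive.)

8

Evaluate at each i in [0,9]:
  i=0: ✓ (rhs at j=0)
  i=1: ✓ (rhs at j=2; lhs holds on [1,1])
  i=2: ✓ (rhs at j=2)
  i=3: ✓ (rhs at j=3)
  i=4: ✗ (no rhs in [4,5])
  i=5: ✗ (lhs fails at k=5 before rhs at j=6)
  i=6: ✓ (rhs at j=6)
  i=7: ✓ (rhs at j=7)
  i=8: ✓ (rhs at j=8)
  i=9: ✓ (rhs at j=9)
Positions where it holds: {0, 1, 2, 3, 6, 7, 8, 9} → 8.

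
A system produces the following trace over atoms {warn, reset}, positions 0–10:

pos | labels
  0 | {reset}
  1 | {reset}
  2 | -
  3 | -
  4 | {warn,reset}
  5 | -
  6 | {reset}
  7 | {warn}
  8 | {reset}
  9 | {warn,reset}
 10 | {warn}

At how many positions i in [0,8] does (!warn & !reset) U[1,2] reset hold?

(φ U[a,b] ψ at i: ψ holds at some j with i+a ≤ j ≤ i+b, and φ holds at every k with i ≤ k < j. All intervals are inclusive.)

3

Evaluate at each i in [0,8]:
  i=0: ✗ (lhs fails at k=0 before rhs at j=1)
  i=1: ✗ (no rhs in [2,3])
  i=2: ✓ (rhs at j=4; lhs holds on [2,3])
  i=3: ✓ (rhs at j=4; lhs holds on [3,3])
  i=4: ✗ (lhs fails at k=4 before rhs at j=6)
  i=5: ✓ (rhs at j=6; lhs holds on [5,5])
  i=6: ✗ (lhs fails at k=6 before rhs at j=8)
  i=7: ✗ (lhs fails at k=7 before rhs at j=8)
  i=8: ✗ (lhs fails at k=8 before rhs at j=9)
Positions where it holds: {2, 3, 5} → 3.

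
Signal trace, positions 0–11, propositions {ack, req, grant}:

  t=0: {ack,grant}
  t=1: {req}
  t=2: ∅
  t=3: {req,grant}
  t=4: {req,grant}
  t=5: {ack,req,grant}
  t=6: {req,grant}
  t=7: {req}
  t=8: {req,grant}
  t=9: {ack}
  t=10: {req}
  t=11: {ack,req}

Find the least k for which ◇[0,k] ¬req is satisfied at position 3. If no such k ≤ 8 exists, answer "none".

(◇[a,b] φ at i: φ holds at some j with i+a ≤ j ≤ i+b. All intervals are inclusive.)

Scan j = 3,4,… for ¬req:
  j=3: fails
  j=4: fails
  j=5: fails
  j=6: fails
  j=7: fails
  j=8: fails
  j=9: holds
First hit at j=9, so smallest k = 9-3 = 6.

6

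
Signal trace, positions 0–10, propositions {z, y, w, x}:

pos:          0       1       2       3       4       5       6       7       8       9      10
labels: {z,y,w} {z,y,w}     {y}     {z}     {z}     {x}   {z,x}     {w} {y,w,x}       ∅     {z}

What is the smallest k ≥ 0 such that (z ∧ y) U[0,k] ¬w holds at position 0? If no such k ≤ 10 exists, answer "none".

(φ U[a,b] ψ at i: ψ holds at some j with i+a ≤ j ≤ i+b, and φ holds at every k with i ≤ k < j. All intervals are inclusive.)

Need earliest j ≥ 0 with ¬w, and (z ∧ y) at every k in [0,j-1].
  j=0: rhs fails.
  j=1: rhs fails.
  j=2: rhs holds; lhs holds on [0,1]. k = 2.

2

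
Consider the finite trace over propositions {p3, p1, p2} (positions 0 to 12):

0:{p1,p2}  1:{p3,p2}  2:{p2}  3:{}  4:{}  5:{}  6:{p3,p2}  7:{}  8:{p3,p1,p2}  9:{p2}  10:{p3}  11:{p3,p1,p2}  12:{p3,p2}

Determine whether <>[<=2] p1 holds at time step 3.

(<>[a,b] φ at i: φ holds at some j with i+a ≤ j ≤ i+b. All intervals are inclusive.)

Check p1 at each j in [3,5]:
  j=3: false
  j=4: false
  j=5: false
No position in the window satisfies it → formula fails.

False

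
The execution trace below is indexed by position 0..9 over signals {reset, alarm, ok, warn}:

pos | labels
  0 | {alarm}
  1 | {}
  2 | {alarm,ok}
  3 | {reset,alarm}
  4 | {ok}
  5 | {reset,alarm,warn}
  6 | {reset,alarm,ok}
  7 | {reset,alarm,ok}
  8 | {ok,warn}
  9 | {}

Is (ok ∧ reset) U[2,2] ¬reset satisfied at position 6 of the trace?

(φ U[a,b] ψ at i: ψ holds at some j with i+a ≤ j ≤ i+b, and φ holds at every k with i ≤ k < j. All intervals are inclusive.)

Need some j in [8,8] with ¬reset, and (ok ∧ reset) at every k in [6,j-1].
  j=8: ¬reset holds; (ok ∧ reset) holds at every k in [6,7] → satisfied.

Yes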